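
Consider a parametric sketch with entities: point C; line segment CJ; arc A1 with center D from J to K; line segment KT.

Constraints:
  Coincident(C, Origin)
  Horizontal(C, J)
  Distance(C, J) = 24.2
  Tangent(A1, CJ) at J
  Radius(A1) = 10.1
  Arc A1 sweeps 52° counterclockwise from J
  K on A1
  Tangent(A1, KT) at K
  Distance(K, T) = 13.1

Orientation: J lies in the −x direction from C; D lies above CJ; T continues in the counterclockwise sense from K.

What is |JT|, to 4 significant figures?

21.41

C is at the origin; C and J share the same y with |CJ| = 24.2 and J on the −x side, so J = (-24.20, 0.000). Since A1 is tangent to CJ there, DJ ⟂ CJ, so D = J + (0, 10.1) = (-24.20, 10.10). On A1, J sits at bearing -90° from D; a 52° counterclockwise sweep puts K at bearing -38°, so K = D + 10.1·(cos -38°, sin -38°) = (-16.24, 3.882). Since A1 is tangent to KT there, DK ⟂ KT, so KT runs along (−sin -38°, cos -38°); with |KT| = 13.1, T = (-8.176, 14.20). Then |JT| = |T − J| = 21.41.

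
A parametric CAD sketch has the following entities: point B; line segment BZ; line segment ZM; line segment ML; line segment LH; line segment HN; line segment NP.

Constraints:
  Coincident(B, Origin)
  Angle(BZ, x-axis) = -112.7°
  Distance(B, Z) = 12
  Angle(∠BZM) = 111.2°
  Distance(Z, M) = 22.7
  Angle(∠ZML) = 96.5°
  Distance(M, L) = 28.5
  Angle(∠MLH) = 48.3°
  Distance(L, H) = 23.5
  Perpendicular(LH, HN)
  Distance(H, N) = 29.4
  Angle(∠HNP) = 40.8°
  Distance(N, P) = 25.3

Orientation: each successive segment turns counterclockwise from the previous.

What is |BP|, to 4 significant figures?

30.84

B is at the origin; BZ runs at -112.7° with length 12.0, so Z = (-4.631, -11.07). ∠BZM = 111.2° gives ZM at -43.90° from the x-axis; with |ZM| = 22.7, M = (11.73, -26.81). ∠ZML = 96.5° gives ML at 39.60° from the x-axis; with |ML| = 28.5, L = (33.69, -8.644). ∠MLH = 48.3° gives LH at 171.3° from the x-axis; with |LH| = 23.5, H = (10.46, -5.089). LH ⟂ HN, so HN runs at -98.70°; with |HN| = 29.4, N = (6.009, -34.15). ∠HNP = 40.8° gives NP at 40.50° from the x-axis; with |NP| = 25.3, P = (25.25, -17.72). Then |BP| = |P − B| = 30.84.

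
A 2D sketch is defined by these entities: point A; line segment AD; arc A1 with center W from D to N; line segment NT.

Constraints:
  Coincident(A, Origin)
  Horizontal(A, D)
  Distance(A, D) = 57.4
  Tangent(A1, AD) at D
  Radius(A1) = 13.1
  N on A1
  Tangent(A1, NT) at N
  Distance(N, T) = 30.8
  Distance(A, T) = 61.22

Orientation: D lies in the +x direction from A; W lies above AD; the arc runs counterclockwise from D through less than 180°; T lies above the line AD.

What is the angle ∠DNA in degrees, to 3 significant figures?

50.0°

Checks: ∠(WD, DA) = 90.00° ✓; |WN| = 13.10 ✓; ∠(WN, NT) = 90.00° ✓; |NT| = 30.80 ✓; |AT| = 61.22 ✓.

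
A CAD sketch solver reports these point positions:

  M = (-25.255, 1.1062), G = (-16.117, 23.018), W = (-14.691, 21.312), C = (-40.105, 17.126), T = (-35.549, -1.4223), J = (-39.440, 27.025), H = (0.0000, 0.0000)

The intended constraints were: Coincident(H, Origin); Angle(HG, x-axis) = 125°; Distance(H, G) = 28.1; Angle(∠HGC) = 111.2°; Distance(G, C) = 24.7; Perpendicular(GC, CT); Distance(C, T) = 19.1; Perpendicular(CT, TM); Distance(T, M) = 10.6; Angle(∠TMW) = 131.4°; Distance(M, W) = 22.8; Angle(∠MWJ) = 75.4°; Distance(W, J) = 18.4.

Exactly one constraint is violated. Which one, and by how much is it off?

Distance(W, J) = 18.4 — off by 7.00.

H = (0.00, 0.00) ✓; HG at 125.0° ✓; |HG| = 28.10 ✓; ∠HGC = 111.2° ✓; |GC| = 24.70 ✓; ∠(GC, CT) = 90.00° ✓; |CT| = 19.10 ✓; ∠(CT, TM) = 90.00° ✓; |TM| = 10.60 ✓; ∠TMW = 131.4° ✓; |MW| = 22.80 ✓; ∠MWJ = 75.40° ✓; |WJ| = 25.40 ✗.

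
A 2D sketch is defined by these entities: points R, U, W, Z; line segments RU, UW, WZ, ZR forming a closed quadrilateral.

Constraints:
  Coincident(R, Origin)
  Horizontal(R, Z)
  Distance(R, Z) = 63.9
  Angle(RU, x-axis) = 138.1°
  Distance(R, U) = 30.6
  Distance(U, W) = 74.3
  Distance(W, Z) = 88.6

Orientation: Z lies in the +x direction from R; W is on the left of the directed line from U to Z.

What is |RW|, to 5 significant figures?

82.109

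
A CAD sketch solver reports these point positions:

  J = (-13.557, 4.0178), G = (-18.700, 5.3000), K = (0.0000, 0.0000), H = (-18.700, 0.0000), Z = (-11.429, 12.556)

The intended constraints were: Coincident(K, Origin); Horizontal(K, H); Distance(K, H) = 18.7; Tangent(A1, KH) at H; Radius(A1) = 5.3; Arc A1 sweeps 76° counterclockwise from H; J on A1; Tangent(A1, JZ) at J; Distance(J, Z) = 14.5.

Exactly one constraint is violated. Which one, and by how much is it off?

Distance(J, Z) = 14.5 — off by 5.70.

K = (0.00, 0.00) ✓; K.y = 0.00, H.y = 0.00 ✓; |KH| = 18.70 ✓; ∠(GH, HK) = 90.00° ✓; |GH| = 5.300 ✓; bearing(G→J) − bearing(G→H) = 76.00° ✓; |GJ| = 5.300 ✓; ∠(GJ, JZ) = 90.00° ✓; |JZ| = 8.799 ✗.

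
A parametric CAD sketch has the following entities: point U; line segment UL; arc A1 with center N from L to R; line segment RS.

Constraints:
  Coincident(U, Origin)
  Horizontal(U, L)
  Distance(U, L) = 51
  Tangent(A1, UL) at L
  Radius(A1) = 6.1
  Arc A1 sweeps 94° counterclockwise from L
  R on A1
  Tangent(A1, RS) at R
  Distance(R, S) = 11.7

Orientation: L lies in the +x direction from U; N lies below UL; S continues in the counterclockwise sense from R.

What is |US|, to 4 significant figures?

49.22

U is at the origin; U and L share the same y with |UL| = 51.0 and L on the +x side, so L = (51.00, 0.000). The tangent condition forces NL to be normal to UL, so N = L + (0, -6.1) = (51.00, -6.100). On A1, L sits at bearing 90° from N; a 94° counterclockwise sweep puts R at bearing 184°, so R = N + 6.1·(cos 184°, sin 184°) = (44.91, -6.526). Since A1 is tangent to RS there, NR ⟂ RS, so RS runs along (−sin 184°, cos 184°); with |RS| = 11.7, S = (45.73, -18.20). Then |US| = |S − U| = 49.22.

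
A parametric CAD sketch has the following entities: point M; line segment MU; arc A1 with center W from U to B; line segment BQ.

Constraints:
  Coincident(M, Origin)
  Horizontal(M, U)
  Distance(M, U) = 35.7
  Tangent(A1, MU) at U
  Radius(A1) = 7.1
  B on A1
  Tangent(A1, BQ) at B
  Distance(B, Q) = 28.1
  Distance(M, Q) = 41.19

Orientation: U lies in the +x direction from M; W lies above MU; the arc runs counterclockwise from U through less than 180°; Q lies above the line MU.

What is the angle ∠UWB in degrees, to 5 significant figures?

128.25°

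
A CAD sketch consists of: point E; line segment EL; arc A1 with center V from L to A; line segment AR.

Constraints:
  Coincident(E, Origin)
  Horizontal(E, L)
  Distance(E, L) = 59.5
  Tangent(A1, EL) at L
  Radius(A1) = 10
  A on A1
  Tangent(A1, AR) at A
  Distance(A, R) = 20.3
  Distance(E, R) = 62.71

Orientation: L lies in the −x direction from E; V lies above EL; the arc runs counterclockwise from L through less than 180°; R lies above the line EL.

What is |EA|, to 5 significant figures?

51.170

E is at the origin; EL is horizontal with |EL| = 59.5 and L on the −x side, so L = (-59.500, 0.0000). The tangent condition forces VL to be normal to EL, so V = L + (0, 10) = (-59.500, 10.000). Since VA ⟂ AR (tangency), |VR| = √(10.0² + 20.3²) = 22.629 regardless of where A sits on A1. So R lies on both circle(E, 62.71) and circle(V, 22.629); the above-EL intersection is R = (-53.965, 31.942). A is the foot of the tangent from R: A = (-49.721, 12.091).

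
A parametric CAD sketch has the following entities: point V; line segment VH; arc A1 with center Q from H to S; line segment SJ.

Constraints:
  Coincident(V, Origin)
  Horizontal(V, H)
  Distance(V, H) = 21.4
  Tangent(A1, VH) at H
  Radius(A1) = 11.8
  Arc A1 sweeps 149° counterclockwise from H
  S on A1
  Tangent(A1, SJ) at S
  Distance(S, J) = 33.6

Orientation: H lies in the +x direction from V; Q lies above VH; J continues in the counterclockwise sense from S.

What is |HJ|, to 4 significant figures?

45.33

V is at the origin; VH is horizontal with |VH| = 21.4 and H on the +x side, so H = (21.40, 0.000). The tangent condition forces QH to be normal to VH, so Q = H + (0, 11.8) = (21.40, 11.80). On A1, H sits at bearing -90° from Q; a 149° counterclockwise sweep puts S at bearing 59°, so S = Q + 11.8·(cos 59°, sin 59°) = (27.48, 21.91). Tangency of A1 to SJ means the radius QS is perpendicular to SJ, so SJ runs along (−sin 59°, cos 59°); with |SJ| = 33.6, J = (-1.323, 39.22). Then |HJ| = |J − H| = 45.33.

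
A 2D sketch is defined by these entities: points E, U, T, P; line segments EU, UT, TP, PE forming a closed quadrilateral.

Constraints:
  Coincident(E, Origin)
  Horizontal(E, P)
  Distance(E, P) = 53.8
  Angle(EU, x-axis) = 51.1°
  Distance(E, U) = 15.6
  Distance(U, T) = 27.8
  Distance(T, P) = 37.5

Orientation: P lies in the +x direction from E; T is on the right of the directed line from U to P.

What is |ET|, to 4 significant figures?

23.68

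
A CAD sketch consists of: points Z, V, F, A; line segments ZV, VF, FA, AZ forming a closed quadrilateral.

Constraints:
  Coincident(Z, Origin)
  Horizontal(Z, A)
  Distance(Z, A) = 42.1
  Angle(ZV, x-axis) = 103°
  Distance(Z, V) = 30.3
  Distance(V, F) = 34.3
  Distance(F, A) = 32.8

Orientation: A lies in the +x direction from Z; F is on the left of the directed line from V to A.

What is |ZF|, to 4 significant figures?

40.22

Checks: |VF| = 34.30 ✓; |FA| = 32.80 ✓.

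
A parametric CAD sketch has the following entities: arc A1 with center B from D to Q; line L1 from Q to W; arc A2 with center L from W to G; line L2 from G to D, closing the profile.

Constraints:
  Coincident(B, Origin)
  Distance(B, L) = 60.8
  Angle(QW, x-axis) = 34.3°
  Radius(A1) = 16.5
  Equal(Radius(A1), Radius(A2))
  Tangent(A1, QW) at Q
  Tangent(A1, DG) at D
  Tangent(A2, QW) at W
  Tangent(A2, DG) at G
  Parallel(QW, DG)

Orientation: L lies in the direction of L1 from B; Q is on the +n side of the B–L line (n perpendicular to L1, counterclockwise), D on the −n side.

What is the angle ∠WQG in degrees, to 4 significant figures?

28.49°

The slot axis is L1's direction at 34.3°, so u = (cos 34.3°, sin 34.3°) = (0.8261, 0.5635) and n = (−sin 34.3°, cos 34.3°) = (-0.5635, 0.8261). B is at the origin and L lies 60.8 along u from B, so L = 60.8·u = (50.23, 34.26). Tangency of A1 to both parallel lines with radius 16.5 puts Q and D at B ± 16.5·n: Q = (-9.298, 13.63), D = (9.298, -13.63). Equal radii place W and G the same way about L: W = L + 16.5·n = (40.93, 47.89), G = L − 16.5·n = (59.52, 20.63). Then cos ∠WQG = QW·QG / (|QW||QG|), giving 28.49°.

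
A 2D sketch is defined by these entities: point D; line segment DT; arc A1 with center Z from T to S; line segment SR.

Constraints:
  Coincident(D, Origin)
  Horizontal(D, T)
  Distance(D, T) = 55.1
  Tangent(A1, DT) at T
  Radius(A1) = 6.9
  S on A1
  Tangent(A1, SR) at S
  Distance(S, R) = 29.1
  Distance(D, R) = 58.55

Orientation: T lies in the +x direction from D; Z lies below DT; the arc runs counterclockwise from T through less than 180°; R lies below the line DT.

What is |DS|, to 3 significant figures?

48.6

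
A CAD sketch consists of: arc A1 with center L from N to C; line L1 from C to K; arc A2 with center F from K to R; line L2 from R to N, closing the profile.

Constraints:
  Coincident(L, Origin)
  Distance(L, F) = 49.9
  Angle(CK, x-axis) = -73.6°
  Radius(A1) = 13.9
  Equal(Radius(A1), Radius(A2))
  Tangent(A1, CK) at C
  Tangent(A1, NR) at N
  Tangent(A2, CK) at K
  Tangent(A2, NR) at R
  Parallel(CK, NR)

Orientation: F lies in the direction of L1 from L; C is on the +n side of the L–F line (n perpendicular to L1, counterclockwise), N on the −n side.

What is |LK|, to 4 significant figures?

51.80

Tangency of A1 to both parallel lines with radius 13.9 puts C and N at L ± 13.9·n: C = (13.33, 3.925), N = (-13.33, -3.925). Equal radii place K and R the same way about F: K = F + 13.9·n = (27.42, -43.95), R = F − 13.9·n = (0.7544, -51.79). Then |LK| = |K − L| = 51.80.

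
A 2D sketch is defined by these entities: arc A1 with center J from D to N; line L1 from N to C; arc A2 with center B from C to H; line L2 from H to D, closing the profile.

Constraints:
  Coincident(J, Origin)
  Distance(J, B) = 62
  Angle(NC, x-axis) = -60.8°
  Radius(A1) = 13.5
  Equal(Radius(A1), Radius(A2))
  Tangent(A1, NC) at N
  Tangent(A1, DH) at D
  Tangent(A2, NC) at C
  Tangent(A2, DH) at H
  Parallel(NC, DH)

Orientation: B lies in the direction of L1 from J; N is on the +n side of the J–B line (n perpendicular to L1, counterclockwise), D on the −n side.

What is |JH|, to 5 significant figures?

63.453

The slot axis is L1's direction at -60.8°, so u = (cos -60.8°, sin -60.8°) = (0.48786, -0.87292) and n = (−sin -60.8°, cos -60.8°) = (0.87292, 0.48786). J is at the origin and B lies 62.0 along u from J, so B = 62.0·u = (30.247, -54.121). Tangency of A1 to both parallel lines with radius 13.5 puts N and D at J ± 13.5·n: N = (11.784, 6.5861), D = (-11.784, -6.5861). Equal radii place C and H the same way about B: C = B + 13.5·n = (42.032, -47.535), H = B − 13.5·n = (18.463, -60.707). Then |JH| = |H − J| = 63.453.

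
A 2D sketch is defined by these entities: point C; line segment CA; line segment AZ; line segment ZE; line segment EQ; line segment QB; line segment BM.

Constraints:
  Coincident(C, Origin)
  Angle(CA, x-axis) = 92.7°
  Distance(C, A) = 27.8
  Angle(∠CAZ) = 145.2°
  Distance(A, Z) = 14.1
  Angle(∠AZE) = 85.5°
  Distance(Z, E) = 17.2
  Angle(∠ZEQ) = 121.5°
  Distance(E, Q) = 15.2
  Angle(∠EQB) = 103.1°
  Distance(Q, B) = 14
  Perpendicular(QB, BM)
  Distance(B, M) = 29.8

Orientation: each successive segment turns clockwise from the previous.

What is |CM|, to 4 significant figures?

41.88

∠EQB = 103.1° gives QB at -172.0° from the x-axis; with |QB| = 14.0, B = (4.777, 12.37). The perpendicularity gives BM at right angles to QB, so BM runs at 98.00°; with |BM| = 29.8, M = (0.6293, 41.88). Then |CM| = |M − C| = 41.88.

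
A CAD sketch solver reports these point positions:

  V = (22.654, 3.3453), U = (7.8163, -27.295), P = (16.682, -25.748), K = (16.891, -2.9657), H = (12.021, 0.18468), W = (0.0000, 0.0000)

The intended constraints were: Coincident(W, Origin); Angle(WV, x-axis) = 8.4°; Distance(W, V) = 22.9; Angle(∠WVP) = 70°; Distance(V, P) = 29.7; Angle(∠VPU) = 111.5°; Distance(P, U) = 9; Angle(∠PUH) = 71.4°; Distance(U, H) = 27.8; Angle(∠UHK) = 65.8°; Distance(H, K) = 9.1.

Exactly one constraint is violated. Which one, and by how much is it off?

Distance(H, K) = 9.1 — off by 3.30.

W = (0.00, 0.00) ✓; WV at 8.400° ✓; |WV| = 22.90 ✓; ∠WVP = 70.00° ✓; |VP| = 29.70 ✓; ∠VPU = 111.5° ✓; |PU| = 9.000 ✓; ∠PUH = 71.40° ✓; |UH| = 27.80 ✓; ∠UHK = 65.80° ✓; |HK| = 5.800 ✗.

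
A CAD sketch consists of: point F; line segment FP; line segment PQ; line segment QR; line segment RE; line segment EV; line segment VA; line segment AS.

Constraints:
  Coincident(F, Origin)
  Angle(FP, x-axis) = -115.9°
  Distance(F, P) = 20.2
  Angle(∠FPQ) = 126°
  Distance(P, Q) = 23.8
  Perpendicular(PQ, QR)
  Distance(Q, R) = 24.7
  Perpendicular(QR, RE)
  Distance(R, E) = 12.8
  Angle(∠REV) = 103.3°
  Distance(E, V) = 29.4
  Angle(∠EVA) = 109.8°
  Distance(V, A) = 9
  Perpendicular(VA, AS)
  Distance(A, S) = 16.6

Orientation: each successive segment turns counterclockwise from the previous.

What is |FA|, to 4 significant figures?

34.54

F is at the origin; FP runs at -115.9° with length 20.2, so P = (-8.823, -18.17). ∠FPQ = 126.0° gives PQ at -61.90° from the x-axis; with |PQ| = 23.8, Q = (2.387, -39.17). PQ is perpendicular to QR, so QR runs at 28.10°; with |QR| = 24.7, R = (24.18, -27.53). The perpendicularity gives RE at right angles to QR, so RE runs at 118.1°; with |RE| = 12.8, E = (18.15, -16.24). ∠REV = 103.3° gives EV at -165.2° from the x-axis; with |EV| = 29.4, V = (-10.28, -23.75). ∠EVA = 109.8° gives VA at -95.00° from the x-axis; with |VA| = 9.0, A = (-11.06, -32.72). Then |FA| = |A − F| = 34.54.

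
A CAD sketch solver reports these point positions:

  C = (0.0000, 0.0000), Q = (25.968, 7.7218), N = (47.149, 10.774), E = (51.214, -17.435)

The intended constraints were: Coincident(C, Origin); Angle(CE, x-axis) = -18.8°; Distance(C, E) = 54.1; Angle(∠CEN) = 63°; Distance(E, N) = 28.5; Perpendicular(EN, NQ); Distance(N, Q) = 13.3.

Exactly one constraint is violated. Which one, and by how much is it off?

Distance(N, Q) = 13.3 — off by 8.10.

C = (0.00, 0.00) ✓; CE at -18.80° ✓; |CE| = 54.10 ✓; ∠CEN = 63.00° ✓; |EN| = 28.50 ✓; ∠(EN, NQ) = 90.00° ✓; |NQ| = 21.40 ✗.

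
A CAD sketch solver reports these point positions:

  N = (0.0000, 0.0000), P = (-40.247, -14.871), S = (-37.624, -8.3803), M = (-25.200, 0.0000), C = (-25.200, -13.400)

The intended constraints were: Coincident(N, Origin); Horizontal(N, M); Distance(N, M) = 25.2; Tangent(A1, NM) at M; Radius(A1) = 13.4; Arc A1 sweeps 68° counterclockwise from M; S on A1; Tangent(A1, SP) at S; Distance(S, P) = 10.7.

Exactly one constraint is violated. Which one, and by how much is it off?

Distance(S, P) = 10.7 — off by 3.70.

N = (0.00, 0.00) ✓; N.y = 0.00, M.y = 0.00 ✓; |NM| = 25.20 ✓; ∠(CM, MN) = 90.00° ✓; |CM| = 13.40 ✓; bearing(C→S) − bearing(C→M) = 68.00° ✓; |CS| = 13.40 ✓; ∠(CS, SP) = 90.00° ✓; |SP| = 7.001 ✗.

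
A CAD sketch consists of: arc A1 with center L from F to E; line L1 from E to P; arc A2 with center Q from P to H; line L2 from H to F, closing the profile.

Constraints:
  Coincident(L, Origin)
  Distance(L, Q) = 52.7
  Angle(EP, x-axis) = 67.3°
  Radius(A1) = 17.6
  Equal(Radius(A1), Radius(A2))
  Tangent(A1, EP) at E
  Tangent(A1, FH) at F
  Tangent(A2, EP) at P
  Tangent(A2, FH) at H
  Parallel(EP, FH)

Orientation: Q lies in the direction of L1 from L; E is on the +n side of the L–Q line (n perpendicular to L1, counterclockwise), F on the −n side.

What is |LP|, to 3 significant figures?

55.6

Tangency of A1 to both parallel lines with radius 17.6 puts E and F at L ± 17.6·n: E = (-16.2, 6.79), F = (16.2, -6.79). Equal radii place P and H the same way about Q: P = Q + 17.6·n = (4.10, 55.4), H = Q − 17.6·n = (36.6, 41.8). Then |LP| = |P − L| = 55.6.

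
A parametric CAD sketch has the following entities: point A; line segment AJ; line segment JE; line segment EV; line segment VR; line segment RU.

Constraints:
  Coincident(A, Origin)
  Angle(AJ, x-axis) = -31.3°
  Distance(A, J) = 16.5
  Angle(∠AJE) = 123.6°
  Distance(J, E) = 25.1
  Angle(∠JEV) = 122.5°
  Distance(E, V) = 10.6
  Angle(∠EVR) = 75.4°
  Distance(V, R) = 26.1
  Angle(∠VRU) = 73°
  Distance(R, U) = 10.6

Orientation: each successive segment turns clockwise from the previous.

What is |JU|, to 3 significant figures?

8.60

A is at the origin; AJ runs at -31.3° with length 16.5, so J = (14.1, -8.57). ∠AJE = 123.6° gives JE at -87.7° from the x-axis; with |JE| = 25.1, E = (15.1, -33.7). ∠JEV = 122.5° gives EV at -145° from the x-axis; with |EV| = 10.6, V = (6.40, -39.7). ∠EVR = 75.4° gives VR at 110° from the x-axis; with |VR| = 26.1, R = (-2.61, -15.2). ∠VRU = 73.0° gives RU at 3.20° from the x-axis; with |RU| = 10.6, U = (7.97, -14.6). Then |JU| = |U − J| = 8.60.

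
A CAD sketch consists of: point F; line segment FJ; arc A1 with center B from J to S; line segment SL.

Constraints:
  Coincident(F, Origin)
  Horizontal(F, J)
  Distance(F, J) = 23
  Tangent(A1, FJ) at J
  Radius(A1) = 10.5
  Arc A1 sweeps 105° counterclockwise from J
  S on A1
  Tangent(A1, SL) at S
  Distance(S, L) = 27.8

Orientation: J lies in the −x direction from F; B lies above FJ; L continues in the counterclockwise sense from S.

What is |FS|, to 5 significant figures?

18.440

F is at the origin; FJ is horizontal with |FJ| = 23.0 and J on the −x side, so J = (-23.000, 0.0000). Since A1 is tangent to FJ there, BJ ⟂ FJ, so B = J + (0, 10.5) = (-23.000, 10.500). On A1, J sits at bearing -90° from B; a 105° counterclockwise sweep puts S at bearing 15°, so S = B + 10.5·(cos 15°, sin 15°) = (-12.858, 13.218). Then |FS| = |S − F| = 18.440.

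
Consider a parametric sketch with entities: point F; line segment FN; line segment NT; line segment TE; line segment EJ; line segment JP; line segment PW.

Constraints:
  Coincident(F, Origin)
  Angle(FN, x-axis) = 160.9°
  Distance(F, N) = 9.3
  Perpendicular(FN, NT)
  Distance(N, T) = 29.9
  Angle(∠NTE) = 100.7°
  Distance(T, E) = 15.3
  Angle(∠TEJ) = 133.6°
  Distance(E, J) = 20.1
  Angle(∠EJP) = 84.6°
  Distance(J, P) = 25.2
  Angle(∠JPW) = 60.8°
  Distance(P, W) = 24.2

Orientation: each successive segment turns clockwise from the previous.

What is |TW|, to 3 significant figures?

8.36

F is at the origin; FN runs at 160.9° with length 9.3, so N = (-8.79, 3.04). FN ⟂ NT, so NT runs at 70.9°; with |NT| = 29.9, T = (0.996, 31.3). ∠NTE = 100.7° gives TE at -8.40° from the x-axis; with |TE| = 15.3, E = (16.1, 29.1). ∠TEJ = 133.6° gives EJ at -54.8° from the x-axis; with |EJ| = 20.1, J = (27.7, 12.6). ∠EJP = 84.6° gives JP at -150° from the x-axis; with |JP| = 25.2, P = (5.85, 0.114). ∠JPW = 60.8° gives PW at 90.6° from the x-axis; with |PW| = 24.2, W = (5.60, 24.3). Then |TW| = |W − T| = 8.36.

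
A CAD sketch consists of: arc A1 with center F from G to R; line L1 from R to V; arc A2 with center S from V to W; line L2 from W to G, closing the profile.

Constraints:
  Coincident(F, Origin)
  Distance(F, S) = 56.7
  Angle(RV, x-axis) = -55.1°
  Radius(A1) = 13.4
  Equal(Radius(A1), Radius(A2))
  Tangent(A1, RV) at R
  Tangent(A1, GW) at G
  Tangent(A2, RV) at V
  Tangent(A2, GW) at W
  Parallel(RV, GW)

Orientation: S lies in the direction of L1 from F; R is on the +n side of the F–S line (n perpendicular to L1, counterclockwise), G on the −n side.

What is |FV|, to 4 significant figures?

58.26

The slot axis is L1's direction at -55.1°, so u = (cos -55.1°, sin -55.1°) = (0.5721, -0.8202) and n = (−sin -55.1°, cos -55.1°) = (0.8202, 0.5721). F is at the origin and S lies 56.7 along u from F, so S = 56.7·u = (32.44, -46.50). Tangency of A1 to both parallel lines with radius 13.4 puts R and G at F ± 13.4·n: R = (10.99, 7.667), G = (-10.99, -7.667). Equal radii place V and W the same way about S: V = S + 13.4·n = (43.43, -38.84), W = S − 13.4·n = (21.45, -54.17). Then |FV| = |V − F| = 58.26.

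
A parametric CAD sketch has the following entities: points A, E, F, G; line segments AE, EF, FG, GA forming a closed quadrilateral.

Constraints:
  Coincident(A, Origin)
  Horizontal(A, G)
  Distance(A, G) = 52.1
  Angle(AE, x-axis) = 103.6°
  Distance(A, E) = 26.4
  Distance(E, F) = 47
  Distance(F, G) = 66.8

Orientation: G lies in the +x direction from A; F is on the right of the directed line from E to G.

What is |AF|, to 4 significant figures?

23.90

Checks: |EF| = 47.00 ✓; |FG| = 66.80 ✓.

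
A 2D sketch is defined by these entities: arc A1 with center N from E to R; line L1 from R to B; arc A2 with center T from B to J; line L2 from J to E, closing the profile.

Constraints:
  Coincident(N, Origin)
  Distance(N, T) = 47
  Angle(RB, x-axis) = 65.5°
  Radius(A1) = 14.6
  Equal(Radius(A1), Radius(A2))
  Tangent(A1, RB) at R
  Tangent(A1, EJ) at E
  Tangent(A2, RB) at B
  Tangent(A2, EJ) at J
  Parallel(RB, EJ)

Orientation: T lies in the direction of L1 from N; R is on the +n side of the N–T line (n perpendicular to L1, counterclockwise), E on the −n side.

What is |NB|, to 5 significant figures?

49.215

The slot axis is L1's direction at 65.5°, so u = (cos 65.5°, sin 65.5°) = (0.41469, 0.90996) and n = (−sin 65.5°, cos 65.5°) = (-0.90996, 0.41469). N is at the origin and T lies 47.0 along u from N, so T = 47.0·u = (19.491, 42.768). Tangency of A1 to both parallel lines with radius 14.6 puts R and E at N ± 14.6·n: R = (-13.285, 6.0545), E = (13.285, -6.0545). Equal radii place B and J the same way about T: B = T + 14.6·n = (6.2051, 48.823), J = T − 14.6·n = (32.776, 36.714). Then |NB| = |B − N| = 49.215.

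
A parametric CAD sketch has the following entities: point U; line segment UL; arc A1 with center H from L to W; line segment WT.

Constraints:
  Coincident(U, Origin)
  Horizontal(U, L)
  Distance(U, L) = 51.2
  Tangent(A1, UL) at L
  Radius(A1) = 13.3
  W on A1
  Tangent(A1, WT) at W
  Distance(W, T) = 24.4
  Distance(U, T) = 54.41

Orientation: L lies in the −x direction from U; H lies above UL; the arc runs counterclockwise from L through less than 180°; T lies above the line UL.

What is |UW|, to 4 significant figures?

40.33

U is at the origin; U and L share the same y with |UL| = 51.2 and L on the −x side, so L = (-51.20, 0.000). A1 meets UL tangentially, so HL is at right angles to UL, so H = L + (0, 13.3) = (-51.20, 13.30). Since HW ⟂ WT (tangency), |HT| = √(13.3² + 24.4²) = 27.79 regardless of where W sits on A1. So T lies on both circle(U, 54.41) and circle(H, 27.79); the above-UL intersection is T = (-38.78, 38.16). W is the foot of the tangent from T: W = (-37.91, 13.78).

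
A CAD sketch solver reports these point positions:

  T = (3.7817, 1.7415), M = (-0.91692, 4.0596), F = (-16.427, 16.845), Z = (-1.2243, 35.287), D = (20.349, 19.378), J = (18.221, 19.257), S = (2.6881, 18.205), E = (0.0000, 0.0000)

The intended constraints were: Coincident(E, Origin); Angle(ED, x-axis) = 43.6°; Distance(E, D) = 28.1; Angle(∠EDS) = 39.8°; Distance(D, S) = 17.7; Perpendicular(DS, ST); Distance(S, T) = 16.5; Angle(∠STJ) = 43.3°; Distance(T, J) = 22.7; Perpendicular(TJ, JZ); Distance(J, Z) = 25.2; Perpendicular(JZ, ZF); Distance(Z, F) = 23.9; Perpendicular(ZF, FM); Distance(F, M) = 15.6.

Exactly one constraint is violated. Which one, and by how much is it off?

Distance(F, M) = 15.6 — off by 4.50.

E = (0.00, 0.00) ✓; ED at 43.60° ✓; |ED| = 28.10 ✓; ∠EDS = 39.80° ✓; |DS| = 17.70 ✓; ∠(DS, ST) = 90.00° ✓; |ST| = 16.50 ✓; ∠STJ = 43.30° ✓; |TJ| = 22.70 ✓; ∠(TJ, JZ) = 90.00° ✓; |JZ| = 25.20 ✓; ∠(JZ, ZF) = 90.00° ✓; |ZF| = 23.90 ✓; ∠(ZF, FM) = 90.00° ✓; |FM| = 20.10 ✗.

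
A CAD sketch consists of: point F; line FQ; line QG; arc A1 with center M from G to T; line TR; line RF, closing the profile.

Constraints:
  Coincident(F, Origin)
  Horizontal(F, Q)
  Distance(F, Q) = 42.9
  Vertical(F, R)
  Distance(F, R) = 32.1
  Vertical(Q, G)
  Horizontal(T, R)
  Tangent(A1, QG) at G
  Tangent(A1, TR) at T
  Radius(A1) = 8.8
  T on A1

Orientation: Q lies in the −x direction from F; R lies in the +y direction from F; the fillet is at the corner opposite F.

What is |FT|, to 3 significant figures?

46.8

The virtual corner opposite F is at (-42.9, 32.1). Since A1 is tangent to QG there, MG ⟂ QG and tangency of A1 to TR means the radius MT is perpendicular to TR, with radius 8.8, so the center M sits 8.8 in from both sides at M = (-34.1, 23.3). That places the tangent points at G = (-42.9, 23.3) on QG and T = (-34.1, 32.1) on TR. Then |FT| = |T − F| = 46.8.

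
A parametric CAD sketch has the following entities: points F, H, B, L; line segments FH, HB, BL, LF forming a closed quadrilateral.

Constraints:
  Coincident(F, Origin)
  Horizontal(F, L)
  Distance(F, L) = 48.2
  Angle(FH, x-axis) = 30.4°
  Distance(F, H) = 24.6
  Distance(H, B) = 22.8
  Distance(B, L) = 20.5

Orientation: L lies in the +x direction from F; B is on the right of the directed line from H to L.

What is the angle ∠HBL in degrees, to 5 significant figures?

86.499°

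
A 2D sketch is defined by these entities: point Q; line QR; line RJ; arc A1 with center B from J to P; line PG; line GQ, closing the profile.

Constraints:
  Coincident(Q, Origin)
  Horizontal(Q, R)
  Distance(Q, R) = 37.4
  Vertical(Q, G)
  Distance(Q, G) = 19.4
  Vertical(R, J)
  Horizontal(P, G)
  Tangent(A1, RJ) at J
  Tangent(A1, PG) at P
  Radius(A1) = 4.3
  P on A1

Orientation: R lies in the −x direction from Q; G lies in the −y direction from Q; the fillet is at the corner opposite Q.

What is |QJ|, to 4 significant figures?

40.33

The virtual corner opposite Q is at (-37.40, -19.40). Since A1 is tangent to RJ there, BJ ⟂ RJ and the tangent condition forces BP to be normal to PG, with radius 4.3, so the center B sits 4.3 in from both sides at B = (-33.10, -15.10). That places the tangent points at J = (-37.40, -15.10) on RJ and P = (-33.10, -19.40) on PG. Then |QJ| = |J − Q| = 40.33.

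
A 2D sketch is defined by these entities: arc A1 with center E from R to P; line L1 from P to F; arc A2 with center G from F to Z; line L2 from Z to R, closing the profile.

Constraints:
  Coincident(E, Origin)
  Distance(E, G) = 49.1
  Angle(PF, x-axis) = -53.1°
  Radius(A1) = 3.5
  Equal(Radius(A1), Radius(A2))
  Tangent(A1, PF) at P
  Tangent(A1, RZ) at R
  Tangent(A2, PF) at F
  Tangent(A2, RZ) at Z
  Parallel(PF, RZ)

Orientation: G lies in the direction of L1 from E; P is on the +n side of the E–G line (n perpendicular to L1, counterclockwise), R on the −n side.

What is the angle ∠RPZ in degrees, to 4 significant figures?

81.89°

The slot axis is L1's direction at -53.1°, so u = (cos -53.1°, sin -53.1°) = (0.6004, -0.7997) and n = (−sin -53.1°, cos -53.1°) = (0.7997, 0.6004). E is at the origin and G lies 49.1 along u from E, so G = 49.1·u = (29.48, -39.26). Tangency of A1 to both parallel lines with radius 3.5 puts P and R at E ± 3.5·n: P = (2.799, 2.101), R = (-2.799, -2.101). Equal radii place F and Z the same way about G: F = G + 3.5·n = (32.28, -37.16), Z = G − 3.5·n = (26.68, -41.37). Then cos ∠RPZ = PR·PZ / (|PR||PZ|), giving 81.89°.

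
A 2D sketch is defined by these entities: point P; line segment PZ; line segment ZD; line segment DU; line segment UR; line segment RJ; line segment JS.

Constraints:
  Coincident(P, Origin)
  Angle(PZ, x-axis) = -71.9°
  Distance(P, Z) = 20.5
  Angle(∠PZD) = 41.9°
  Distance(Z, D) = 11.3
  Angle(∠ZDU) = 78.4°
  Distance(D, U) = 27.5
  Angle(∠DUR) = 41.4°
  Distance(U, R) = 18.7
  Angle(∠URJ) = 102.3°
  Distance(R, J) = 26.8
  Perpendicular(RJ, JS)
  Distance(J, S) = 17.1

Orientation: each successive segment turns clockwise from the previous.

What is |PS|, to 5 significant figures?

15.039

P is at the origin; PZ runs at -71.9° with length 20.5, so Z = (6.3689, -19.486). ∠PZD = 41.9° gives ZD at 150.00° from the x-axis; with |ZD| = 11.3, D = (-3.4172, -13.836). ∠ZDU = 78.4° gives DU at 48.400° from the x-axis; with |DU| = 27.5, U = (14.841, 6.7289). ∠DUR = 41.4° gives UR at -90.200° from the x-axis; with |UR| = 18.7, R = (14.775, -11.971). ∠URJ = 102.3° gives RJ at -167.90° from the x-axis; with |RJ| = 26.8, J = (-11.429, -17.589). RJ is perpendicular to JS, so JS runs at 102.10°; with |JS| = 17.1, S = (-15.014, -0.86870). Then |PS| = |S − P| = 15.039.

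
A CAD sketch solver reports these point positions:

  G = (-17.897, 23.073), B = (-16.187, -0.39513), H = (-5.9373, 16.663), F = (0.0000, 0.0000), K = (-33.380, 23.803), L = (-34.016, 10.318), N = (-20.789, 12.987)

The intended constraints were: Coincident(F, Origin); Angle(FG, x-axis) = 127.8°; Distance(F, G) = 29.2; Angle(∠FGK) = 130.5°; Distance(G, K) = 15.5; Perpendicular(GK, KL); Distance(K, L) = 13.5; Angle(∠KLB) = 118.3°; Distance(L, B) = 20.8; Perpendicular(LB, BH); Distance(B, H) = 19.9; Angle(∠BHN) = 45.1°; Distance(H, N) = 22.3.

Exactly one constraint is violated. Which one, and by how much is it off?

Distance(H, N) = 22.3 — off by 7.00.

F = (0.00, 0.00) ✓; FG at 127.8° ✓; |FG| = 29.20 ✓; ∠FGK = 130.5° ✓; |GK| = 15.50 ✓; ∠(GK, KL) = 90.00° ✓; |KL| = 13.50 ✓; ∠KLB = 118.3° ✓; |LB| = 20.80 ✓; ∠(LB, BH) = 90.00° ✓; |BH| = 19.90 ✓; ∠BHN = 45.10° ✓; |HN| = 15.30 ✗.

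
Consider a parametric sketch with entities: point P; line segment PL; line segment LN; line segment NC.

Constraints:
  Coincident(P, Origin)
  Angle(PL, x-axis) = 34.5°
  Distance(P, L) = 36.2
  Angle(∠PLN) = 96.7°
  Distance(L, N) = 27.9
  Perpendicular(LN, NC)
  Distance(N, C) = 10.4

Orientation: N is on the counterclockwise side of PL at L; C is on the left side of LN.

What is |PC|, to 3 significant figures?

41.0

P is at the origin; PL runs at 34.5° with length 36.2, so L = 36.2·(cos 34.5°, sin 34.5°) = (29.8, 20.5). ∠PLN = 96.7°, so LN runs at 34.5° + (180° − 96.7°) = 118° from the x-axis; with |LN| = 27.9, N = L + 27.9·(cos 118°, sin 118°) = (16.8, 45.2). The perpendicularity gives NC at right angles to LN; with |NC| = 10.4 on the left of LN, C = N + 10.4·(-0.885, -0.466) = (7.62, 40.3). Then |PC| = |C − P| = 41.0.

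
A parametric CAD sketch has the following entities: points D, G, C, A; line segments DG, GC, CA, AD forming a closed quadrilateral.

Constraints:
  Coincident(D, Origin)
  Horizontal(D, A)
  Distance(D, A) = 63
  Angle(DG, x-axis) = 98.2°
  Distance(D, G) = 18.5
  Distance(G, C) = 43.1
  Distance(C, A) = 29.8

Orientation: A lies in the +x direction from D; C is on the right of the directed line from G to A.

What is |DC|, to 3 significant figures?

34.0

D is at the origin; DA is horizontal with |DA| = 63.0 and A in +x, so A = (63.0, 0). DG runs at 98.2° with |DG| = 18.5, so G = (-2.64, 18.3). C is determined by |GC| = 43.1 and |CA| = 29.8 together: it lies at the intersection of circle(G, 43.1) and circle(A, 29.8). With |GA| = 68.1, the foot of the radical line on GA is 41.2 from G and the perpendicular offset is √(43.1² − 41.2²) = 12.7. Taking the right-of-GA solution: C = (33.6, -4.99).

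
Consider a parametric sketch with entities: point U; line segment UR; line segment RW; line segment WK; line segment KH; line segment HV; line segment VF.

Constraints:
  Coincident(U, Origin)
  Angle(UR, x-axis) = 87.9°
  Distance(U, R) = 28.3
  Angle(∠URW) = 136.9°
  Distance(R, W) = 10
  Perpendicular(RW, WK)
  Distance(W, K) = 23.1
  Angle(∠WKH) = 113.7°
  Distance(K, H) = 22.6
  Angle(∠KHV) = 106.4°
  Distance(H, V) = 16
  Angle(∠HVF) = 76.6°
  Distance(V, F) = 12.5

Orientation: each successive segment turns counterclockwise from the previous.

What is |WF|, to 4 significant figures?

24.47

∠KHV = 106.4° gives HV at 0.9000° from the x-axis; with |HV| = 16.0, V = (-0.2387, -0.6532). ∠HVF = 76.6° gives VF at 104.3° from the x-axis; with |VF| = 12.5, F = (-3.326, 11.46). Then |WF| = |F − W| = 24.47.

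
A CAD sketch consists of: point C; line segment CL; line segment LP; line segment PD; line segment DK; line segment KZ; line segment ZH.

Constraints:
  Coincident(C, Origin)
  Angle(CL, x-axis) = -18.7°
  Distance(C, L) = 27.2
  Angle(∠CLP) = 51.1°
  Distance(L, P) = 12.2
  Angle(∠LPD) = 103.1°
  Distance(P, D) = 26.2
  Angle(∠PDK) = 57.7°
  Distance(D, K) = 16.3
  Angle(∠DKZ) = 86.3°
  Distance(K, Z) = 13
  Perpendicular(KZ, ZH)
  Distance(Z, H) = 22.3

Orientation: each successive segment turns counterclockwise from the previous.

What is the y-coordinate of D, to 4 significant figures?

-0.5094

C is at the origin; CL runs at -18.7° with length 27.2, so L = (25.76, -8.721). ∠CLP = 51.1° gives LP at 110.2° from the x-axis; with |LP| = 12.2, P = (21.55, 2.729). ∠LPD = 103.1° gives PD at -172.9° from the x-axis; with |PD| = 26.2, D = (-4.448, -0.5094). So D.y = -0.5094.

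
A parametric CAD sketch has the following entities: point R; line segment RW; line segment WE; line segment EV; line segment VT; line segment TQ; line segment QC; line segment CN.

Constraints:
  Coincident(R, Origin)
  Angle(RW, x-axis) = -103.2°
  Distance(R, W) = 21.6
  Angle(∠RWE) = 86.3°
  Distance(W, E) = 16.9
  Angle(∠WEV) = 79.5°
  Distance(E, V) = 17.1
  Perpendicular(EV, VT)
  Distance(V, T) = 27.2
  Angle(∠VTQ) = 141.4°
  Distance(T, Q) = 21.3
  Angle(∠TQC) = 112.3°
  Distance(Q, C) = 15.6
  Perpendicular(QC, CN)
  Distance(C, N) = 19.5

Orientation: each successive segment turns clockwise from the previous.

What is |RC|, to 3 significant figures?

45.1

∠VTQ = 141.4° gives TQ at -66.0° from the x-axis; with |TQ| = 21.3, Q = (19.6, -32.9). ∠TQC = 112.3° gives QC at -134° from the x-axis; with |QC| = 15.6, C = (8.80, -44.2). Then |RC| = |C − R| = 45.1.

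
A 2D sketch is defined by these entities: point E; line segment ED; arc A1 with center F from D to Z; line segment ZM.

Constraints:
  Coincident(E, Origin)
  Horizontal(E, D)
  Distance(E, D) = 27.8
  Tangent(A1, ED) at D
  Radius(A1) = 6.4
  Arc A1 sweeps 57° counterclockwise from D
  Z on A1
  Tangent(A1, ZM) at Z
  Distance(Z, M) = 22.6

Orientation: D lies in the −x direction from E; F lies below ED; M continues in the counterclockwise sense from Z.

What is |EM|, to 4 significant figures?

50.46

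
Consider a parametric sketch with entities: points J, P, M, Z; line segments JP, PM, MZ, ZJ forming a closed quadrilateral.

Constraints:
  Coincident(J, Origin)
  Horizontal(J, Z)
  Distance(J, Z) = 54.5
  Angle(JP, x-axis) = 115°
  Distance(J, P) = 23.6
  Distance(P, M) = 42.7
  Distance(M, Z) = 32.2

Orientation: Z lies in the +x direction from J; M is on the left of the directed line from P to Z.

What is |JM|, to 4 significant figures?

40.34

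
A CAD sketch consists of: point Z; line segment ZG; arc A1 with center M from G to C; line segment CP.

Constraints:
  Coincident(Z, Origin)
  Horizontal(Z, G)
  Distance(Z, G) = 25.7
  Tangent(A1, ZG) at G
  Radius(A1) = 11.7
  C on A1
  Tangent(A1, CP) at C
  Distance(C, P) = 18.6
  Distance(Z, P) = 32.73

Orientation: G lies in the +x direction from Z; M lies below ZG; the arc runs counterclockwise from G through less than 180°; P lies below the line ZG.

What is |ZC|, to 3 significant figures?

18.0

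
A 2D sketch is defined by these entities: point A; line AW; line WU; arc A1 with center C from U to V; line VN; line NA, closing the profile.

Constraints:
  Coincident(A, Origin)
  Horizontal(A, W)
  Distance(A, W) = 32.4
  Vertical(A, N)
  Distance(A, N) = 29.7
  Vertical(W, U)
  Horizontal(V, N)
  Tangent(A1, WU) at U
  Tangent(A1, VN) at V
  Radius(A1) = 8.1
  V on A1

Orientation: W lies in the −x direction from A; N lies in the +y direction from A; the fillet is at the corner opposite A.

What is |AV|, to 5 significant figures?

38.374

A is at the origin; A and W share the same y with |AW| = 32.4 and W on the −x side, so W = (-32.400, 0.0000). A and N share the same x with |AN| = 29.7 and N on the +y side, so N = (0.0000, 29.700). The virtual corner opposite A is at (-32.400, 29.700). A1 meets WU tangentially, so CU is at right angles to WU and A1 meets VN tangentially, so CV is at right angles to VN, with radius 8.1, so the center C sits 8.1 in from both sides at C = (-24.300, 21.600). That places the tangent points at U = (-32.400, 21.600) on WU and V = (-24.300, 29.700) on VN. Then |AV| = |V − A| = 38.374.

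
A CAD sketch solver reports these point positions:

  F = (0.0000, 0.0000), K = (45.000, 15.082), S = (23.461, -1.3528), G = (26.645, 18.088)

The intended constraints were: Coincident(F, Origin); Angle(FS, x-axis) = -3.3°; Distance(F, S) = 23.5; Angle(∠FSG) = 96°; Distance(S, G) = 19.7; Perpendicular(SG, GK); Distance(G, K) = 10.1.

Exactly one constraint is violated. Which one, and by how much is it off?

Distance(G, K) = 10.1 — off by 8.50.

F = (0.00, 0.00) ✓; FS at -3.300° ✓; |FS| = 23.50 ✓; ∠FSG = 96.00° ✓; |SG| = 19.70 ✓; ∠(SG, GK) = 90.00° ✓; |GK| = 18.60 ✗.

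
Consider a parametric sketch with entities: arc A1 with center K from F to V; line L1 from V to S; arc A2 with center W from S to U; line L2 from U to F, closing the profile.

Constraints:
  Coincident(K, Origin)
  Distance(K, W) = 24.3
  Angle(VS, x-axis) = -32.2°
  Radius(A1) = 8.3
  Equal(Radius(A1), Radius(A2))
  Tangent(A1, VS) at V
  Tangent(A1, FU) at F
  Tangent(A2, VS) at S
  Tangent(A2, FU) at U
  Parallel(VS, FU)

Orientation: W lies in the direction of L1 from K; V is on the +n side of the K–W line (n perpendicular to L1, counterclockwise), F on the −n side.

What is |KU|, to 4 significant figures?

25.68

The slot axis is L1's direction at -32.2°, so u = (cos -32.2°, sin -32.2°) = (0.8462, -0.5329) and n = (−sin -32.2°, cos -32.2°) = (0.5329, 0.8462). K is at the origin and W lies 24.3 along u from K, so W = 24.3·u = (20.56, -12.95). Tangency of A1 to both parallel lines with radius 8.3 puts V and F at K ± 8.3·n: V = (4.423, 7.023), F = (-4.423, -7.023). Equal radii place S and U the same way about W: S = W + 8.3·n = (24.99, -5.925), U = W − 8.3·n = (16.14, -19.97). Then |KU| = |U − K| = 25.68.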